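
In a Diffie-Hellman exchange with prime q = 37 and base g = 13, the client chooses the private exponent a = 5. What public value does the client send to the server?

Public value = 13^{5} \pmod{37}.
13^1 ≡ 13 (mod 37)
13^2 = (13^1)^2 ≡ 13^2 = 169 ≡ 21 (mod 37)
13^4 = (13^2)^2 ≡ 21^2 = 441 ≡ 34 (mod 37)
13^5 = 13^4 · 13^1 ≡ 34 · 13 ≡ 35 (mod 37).

35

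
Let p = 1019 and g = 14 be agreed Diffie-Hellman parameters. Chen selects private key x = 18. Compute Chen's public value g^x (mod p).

Public value = 14^18 (mod 1019).
14^1 ≡ 14 (mod 1019)
14^2 = (14^1)^2 ≡ 14^2 = 196 ≡ 196 (mod 1019)
14^4 = (14^2)^2 ≡ 196^2 = 38416 ≡ 713 (mod 1019)
14^8 = (14^4)^2 ≡ 713^2 = 508369 ≡ 907 (mod 1019)
14^16 = (14^8)^2 ≡ 907^2 = 822649 ≡ 316 (mod 1019)
14^18 = 14^16 · 14^2 ≡ 316 · 196 ≡ 796 (mod 1019).

796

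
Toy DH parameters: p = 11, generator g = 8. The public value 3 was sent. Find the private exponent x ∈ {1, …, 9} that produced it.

6

Try successive powers of 8 modulo 11:
8^1 ≡ 8
8^2 ≡ 9
8^3 ≡ 6
8^4 ≡ 4
8^5 ≡ 10
8^6 ≡ 3
Found: x = 6.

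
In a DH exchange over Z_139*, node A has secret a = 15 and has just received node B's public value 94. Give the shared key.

Shared key K = 94^15 mod 139.
94^1 ≡ 94 (mod 139)
94^2 = (94^1)^2 ≡ 94^2 = 8836 ≡ 79 (mod 139)
94^4 = (94^2)^2 ≡ 79^2 = 6241 ≡ 125 (mod 139)
94^8 = (94^4)^2 ≡ 125^2 = 15625 ≡ 57 (mod 139)
94^15 = 94^8 · 94^4 · 94^2 · 94^1 ≡ 57 · 125 · 79 · 94 ≡ 39 (mod 139).

39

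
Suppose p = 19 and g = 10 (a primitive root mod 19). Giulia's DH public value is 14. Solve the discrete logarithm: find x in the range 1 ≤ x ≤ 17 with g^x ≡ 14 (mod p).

11

Try successive powers of 10 modulo 19:
10^1 ≡ 10
10^2 ≡ 5
10^3 ≡ 12
10^4 ≡ 6
10^5 ≡ 3
10^6 ≡ 11
10^7 ≡ 15
10^8 ≡ 17
10^9 ≡ 18
10^10 ≡ 9
10^11 ≡ 14
Found: x = 11.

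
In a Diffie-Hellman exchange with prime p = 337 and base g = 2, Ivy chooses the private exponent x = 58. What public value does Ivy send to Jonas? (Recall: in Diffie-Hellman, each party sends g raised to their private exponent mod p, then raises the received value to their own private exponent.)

158

Public value = 2^58 (mod 337).
2^1 ≡ 2 (mod 337)
2^2 = (2^1)^2 ≡ 2^2 = 4 ≡ 4 (mod 337)
2^4 = (2^2)^2 ≡ 4^2 = 16 ≡ 16 (mod 337)
2^8 = (2^4)^2 ≡ 16^2 = 256 ≡ 256 (mod 337)
2^16 = (2^8)^2 ≡ 256^2 = 65536 ≡ 158 (mod 337)
2^32 = (2^16)^2 ≡ 158^2 = 24964 ≡ 26 (mod 337)
2^58 = 2^32 · 2^16 · 2^8 · 2^2 ≡ 26 · 158 · 256 · 4 ≡ 158 (mod 337).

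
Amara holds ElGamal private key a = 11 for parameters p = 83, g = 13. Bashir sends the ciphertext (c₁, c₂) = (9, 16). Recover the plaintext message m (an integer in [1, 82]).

23

Shared mask s = c₁^a mod p = 9^11 mod 83.
9^1 ≡ 9 (mod 83)
9^2 = (9^1)^2 ≡ 9^2 = 81 ≡ 81 (mod 83)
9^4 = (9^2)^2 ≡ 81^2 = 6561 ≡ 4 (mod 83)
9^8 = (9^4)^2 ≡ 4^2 = 16 ≡ 16 (mod 83)
9^11 = 9^8 · 9^2 · 9^1 ≡ 16 · 81 · 9 ≡ 44 (mod 83).
So s = 44; s⁻¹ ≡ 17 (mod 83).
m = c₂ · s⁻¹ mod 83 = 16 · 17 mod 83 = 23.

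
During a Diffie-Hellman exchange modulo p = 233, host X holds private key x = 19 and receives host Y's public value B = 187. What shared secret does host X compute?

Shared key K = 187^19 mod 233.
187^1 ≡ 187 (mod 233)
187^2 = (187^1)^2 ≡ 187^2 = 34969 ≡ 19 (mod 233)
187^4 = (187^2)^2 ≡ 19^2 = 361 ≡ 128 (mod 233)
187^8 = (187^4)^2 ≡ 128^2 = 16384 ≡ 74 (mod 233)
187^16 = (187^8)^2 ≡ 74^2 = 5476 ≡ 117 (mod 233)
187^19 = 187^16 · 187^2 · 187^1 ≡ 117 · 19 · 187 ≡ 29 (mod 233).

29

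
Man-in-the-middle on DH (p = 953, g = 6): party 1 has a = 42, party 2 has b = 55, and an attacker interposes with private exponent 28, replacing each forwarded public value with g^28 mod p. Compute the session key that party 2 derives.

510

Party 2 receives an attacker's public value M = 6^28 mod 953 instead of the honest one.
6^1 ≡ 6 (mod 953)
6^2 = (6^1)^2 ≡ 6^2 = 36 ≡ 36 (mod 953)
6^4 = (6^2)^2 ≡ 36^2 = 1296 ≡ 343 (mod 953)
6^8 = (6^4)^2 ≡ 343^2 = 117649 ≡ 430 (mod 953)
6^16 = (6^8)^2 ≡ 430^2 = 184900 ≡ 18 (mod 953)
6^28 = 6^16 · 6^8 · 6^4 ≡ 18 · 430 · 343 ≡ 715 (mod 953).
So M = 715. Party 2 computes K = M^55 mod 953.
715^1 ≡ 715 (mod 953)
715^2 = (715^1)^2 ≡ 715^2 = 511225 ≡ 417 (mod 953)
715^4 = (715^2)^2 ≡ 417^2 = 173889 ≡ 443 (mod 953)
715^8 = (715^4)^2 ≡ 443^2 = 196249 ≡ 884 (mod 953)
715^16 = (715^8)^2 ≡ 884^2 = 781456 ≡ 949 (mod 953)
715^32 = (715^16)^2 ≡ 949^2 = 900601 ≡ 16 (mod 953)
715^55 = 715^32 · 715^16 · 715^4 · 715^2 · 715^1 ≡ 16 · 949 · 443 · 417 · 715 ≡ 510 (mod 953).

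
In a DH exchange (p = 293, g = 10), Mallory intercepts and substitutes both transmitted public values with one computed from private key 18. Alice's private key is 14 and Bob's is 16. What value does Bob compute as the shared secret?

54

Bob receives Mallory's public value M = 10^18 mod 293 instead of the honest one.
10^1 ≡ 10 (mod 293)
10^2 = (10^1)^2 ≡ 10^2 = 100 ≡ 100 (mod 293)
10^4 = (10^2)^2 ≡ 100^2 = 10000 ≡ 38 (mod 293)
10^8 = (10^4)^2 ≡ 38^2 = 1444 ≡ 272 (mod 293)
10^16 = (10^8)^2 ≡ 272^2 = 73984 ≡ 148 (mod 293)
10^18 = 10^16 · 10^2 ≡ 148 · 100 ≡ 150 (mod 293).
So M = 150. Bob computes K = M^16 mod 293.
150^1 ≡ 150 (mod 293)
150^2 = (150^1)^2 ≡ 150^2 = 22500 ≡ 232 (mod 293)
150^4 = (150^2)^2 ≡ 232^2 = 53824 ≡ 205 (mod 293)
150^8 = (150^4)^2 ≡ 205^2 = 42025 ≡ 126 (mod 293)
150^16 = (150^8)^2 ≡ 126^2 = 15876 ≡ 54 (mod 293)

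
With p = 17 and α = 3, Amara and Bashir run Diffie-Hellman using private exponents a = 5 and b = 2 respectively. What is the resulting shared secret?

8

Bashir sends B = α^b mod p = 3^2 mod 17.
3^1 ≡ 3 (mod 17)
3^2 = (3^1)^2 ≡ 3^2 = 9 ≡ 9 (mod 17)
So B = 9. Amara then computes K = B^a mod p = 9^5 mod 17.
9^1 ≡ 9 (mod 17)
9^2 = (9^1)^2 ≡ 9^2 = 81 ≡ 13 (mod 17)
9^4 = (9^2)^2 ≡ 13^2 = 169 ≡ 16 (mod 17)
9^5 = 9^4 · 9^1 ≡ 16 · 9 ≡ 8 (mod 17).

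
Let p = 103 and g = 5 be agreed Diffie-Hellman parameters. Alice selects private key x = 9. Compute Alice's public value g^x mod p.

Public value = 5^9 mod 103.
5^1 ≡ 5 (mod 103)
5^2 = (5^1)^2 ≡ 5^2 = 25 ≡ 25 (mod 103)
5^4 = (5^2)^2 ≡ 25^2 = 625 ≡ 7 (mod 103)
5^8 = (5^4)^2 ≡ 7^2 = 49 ≡ 49 (mod 103)
5^9 = 5^8 · 5^1 ≡ 49 · 5 ≡ 39 (mod 103).

39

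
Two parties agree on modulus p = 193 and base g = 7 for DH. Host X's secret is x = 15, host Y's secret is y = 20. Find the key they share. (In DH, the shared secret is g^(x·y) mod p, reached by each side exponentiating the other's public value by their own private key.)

192

Host X sends A = g^x mod p = 7^15 mod 193.
7^1 ≡ 7 (mod 193)
7^2 = (7^1)^2 ≡ 7^2 = 49 ≡ 49 (mod 193)
7^4 = (7^2)^2 ≡ 49^2 = 2401 ≡ 85 (mod 193)
7^8 = (7^4)^2 ≡ 85^2 = 7225 ≡ 84 (mod 193)
7^15 = 7^8 · 7^4 · 7^2 · 7^1 ≡ 84 · 85 · 49 · 7 ≡ 43 (mod 193).
So A = 43. Host Y then computes K = A^y mod p = 43^20 mod 193.
43^1 ≡ 43 (mod 193)
43^2 = (43^1)^2 ≡ 43^2 = 1849 ≡ 112 (mod 193)
43^4 = (43^2)^2 ≡ 112^2 = 12544 ≡ 192 (mod 193)
43^8 = (43^4)^2 ≡ 192^2 = 36864 ≡ 1 (mod 193)
43^16 = (43^8)^2 ≡ 1^2 = 1 ≡ 1 (mod 193)
43^20 = 43^16 · 43^4 ≡ 1 · 192 ≡ 192 (mod 193).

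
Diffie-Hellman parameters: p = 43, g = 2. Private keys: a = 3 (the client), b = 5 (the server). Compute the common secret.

The client sends A = g^a mod p = 2^3 mod 43.
2^1 ≡ 2 (mod 43)
2^2 = (2^1)^2 ≡ 2^2 = 4 ≡ 4 (mod 43)
2^3 = 2^2 · 2^1 ≡ 4 · 2 ≡ 8 (mod 43).
So A = 8. The server then computes K = A^b mod p = 8^5 mod 43.
8^1 ≡ 8 (mod 43)
8^2 = (8^1)^2 ≡ 8^2 = 64 ≡ 21 (mod 43)
8^4 = (8^2)^2 ≡ 21^2 = 441 ≡ 11 (mod 43)
8^5 = 8^4 · 8^1 ≡ 11 · 8 ≡ 2 (mod 43).

2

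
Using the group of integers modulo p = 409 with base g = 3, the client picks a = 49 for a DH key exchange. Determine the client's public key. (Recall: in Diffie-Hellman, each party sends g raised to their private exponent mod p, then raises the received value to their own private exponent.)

Public value = 3^49 mod 409.
3^1 ≡ 3 (mod 409)
3^2 = (3^1)^2 ≡ 3^2 = 9 ≡ 9 (mod 409)
3^4 = (3^2)^2 ≡ 9^2 = 81 ≡ 81 (mod 409)
3^8 = (3^4)^2 ≡ 81^2 = 6561 ≡ 17 (mod 409)
3^16 = (3^8)^2 ≡ 17^2 = 289 ≡ 289 (mod 409)
3^32 = (3^16)^2 ≡ 289^2 = 83521 ≡ 85 (mod 409)
3^49 = 3^32 · 3^16 · 3^1 ≡ 85 · 289 · 3 ≡ 75 (mod 409).

75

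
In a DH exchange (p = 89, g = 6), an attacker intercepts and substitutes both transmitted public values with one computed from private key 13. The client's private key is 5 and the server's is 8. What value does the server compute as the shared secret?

64

The server receives an attacker's public value M = 6^13 mod 89 instead of the honest one.
6^1 ≡ 6 (mod 89)
6^2 = (6^1)^2 ≡ 6^2 = 36 ≡ 36 (mod 89)
6^4 = (6^2)^2 ≡ 36^2 = 1296 ≡ 50 (mod 89)
6^8 = (6^4)^2 ≡ 50^2 = 2500 ≡ 8 (mod 89)
6^13 = 6^8 · 6^4 · 6^1 ≡ 8 · 50 · 6 ≡ 86 (mod 89).
So M = 86. The server computes K = M^8 mod 89.
86^1 ≡ 86 (mod 89)
86^2 = (86^1)^2 ≡ 86^2 = 7396 ≡ 9 (mod 89)
86^4 = (86^2)^2 ≡ 9^2 = 81 ≡ 81 (mod 89)
86^8 = (86^4)^2 ≡ 81^2 = 6561 ≡ 64 (mod 89)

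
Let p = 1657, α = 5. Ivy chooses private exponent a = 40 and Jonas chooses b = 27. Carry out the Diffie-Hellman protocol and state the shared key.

1456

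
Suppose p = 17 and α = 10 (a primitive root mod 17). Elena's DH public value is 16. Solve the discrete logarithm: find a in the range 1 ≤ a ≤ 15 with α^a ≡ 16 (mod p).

8

Try successive powers of 10 modulo 17:
10^1 ≡ 10
10^2 ≡ 15
10^3 ≡ 14
10^4 ≡ 4
10^5 ≡ 6
10^6 ≡ 9
10^7 ≡ 5
10^8 ≡ 16
Found: a = 8.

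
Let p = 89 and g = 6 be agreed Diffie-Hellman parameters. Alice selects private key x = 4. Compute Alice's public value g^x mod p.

Public value = 6^4 mod 89.
6^1 ≡ 6 (mod 89)
6^2 = (6^1)^2 ≡ 6^2 = 36 ≡ 36 (mod 89)
6^4 = (6^2)^2 ≡ 36^2 = 1296 ≡ 50 (mod 89)

50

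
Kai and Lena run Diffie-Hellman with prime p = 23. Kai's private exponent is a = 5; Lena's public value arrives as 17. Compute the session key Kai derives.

21

Shared key K = 17^5 mod 23.
17^1 ≡ 17 (mod 23)
17^2 = (17^1)^2 ≡ 17^2 = 289 ≡ 13 (mod 23)
17^4 = (17^2)^2 ≡ 13^2 = 169 ≡ 8 (mod 23)
17^5 = 17^4 · 17^1 ≡ 8 · 17 ≡ 21 (mod 23).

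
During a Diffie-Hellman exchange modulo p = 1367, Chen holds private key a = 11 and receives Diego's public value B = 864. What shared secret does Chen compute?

1030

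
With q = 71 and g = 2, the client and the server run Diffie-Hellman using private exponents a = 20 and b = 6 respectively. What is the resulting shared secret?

37

The server sends B = g^b mod q = 2^6 mod 71.
2^1 ≡ 2 (mod 71)
2^2 = (2^1)^2 ≡ 2^2 = 4 ≡ 4 (mod 71)
2^4 = (2^2)^2 ≡ 4^2 = 16 ≡ 16 (mod 71)
2^6 = 2^4 · 2^2 ≡ 16 · 4 ≡ 64 (mod 71).
So B = 64. The client then computes K = B^a mod q = 64^20 mod 71.
64^1 ≡ 64 (mod 71)
64^2 = (64^1)^2 ≡ 64^2 = 4096 ≡ 49 (mod 71)
64^4 = (64^2)^2 ≡ 49^2 = 2401 ≡ 58 (mod 71)
64^8 = (64^4)^2 ≡ 58^2 = 3364 ≡ 27 (mod 71)
64^16 = (64^8)^2 ≡ 27^2 = 729 ≡ 19 (mod 71)
64^20 = 64^16 · 64^4 ≡ 19 · 58 ≡ 37 (mod 71).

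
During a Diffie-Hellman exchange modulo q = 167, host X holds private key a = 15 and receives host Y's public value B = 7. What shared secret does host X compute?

98

Shared key K = 7^15 mod 167.
7^1 ≡ 7 (mod 167)
7^2 = (7^1)^2 ≡ 7^2 = 49 ≡ 49 (mod 167)
7^4 = (7^2)^2 ≡ 49^2 = 2401 ≡ 63 (mod 167)
7^8 = (7^4)^2 ≡ 63^2 = 3969 ≡ 128 (mod 167)
7^15 = 7^8 · 7^4 · 7^2 · 7^1 ≡ 128 · 63 · 49 · 7 ≡ 98 (mod 167).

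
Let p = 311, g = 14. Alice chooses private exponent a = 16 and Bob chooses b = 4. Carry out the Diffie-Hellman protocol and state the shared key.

Alice sends A = g^a mod p = 14^16 mod 311.
14^1 ≡ 14 (mod 311)
14^2 = (14^1)^2 ≡ 14^2 = 196 ≡ 196 (mod 311)
14^4 = (14^2)^2 ≡ 196^2 = 38416 ≡ 163 (mod 311)
14^8 = (14^4)^2 ≡ 163^2 = 26569 ≡ 134 (mod 311)
14^16 = (14^8)^2 ≡ 134^2 = 17956 ≡ 229 (mod 311)
So A = 229. Bob then computes K = A^b mod p = 229^4 mod 311.
229^1 ≡ 229 (mod 311)
229^2 = (229^1)^2 ≡ 229^2 = 52441 ≡ 193 (mod 311)
229^4 = (229^2)^2 ≡ 193^2 = 37249 ≡ 240 (mod 311)

240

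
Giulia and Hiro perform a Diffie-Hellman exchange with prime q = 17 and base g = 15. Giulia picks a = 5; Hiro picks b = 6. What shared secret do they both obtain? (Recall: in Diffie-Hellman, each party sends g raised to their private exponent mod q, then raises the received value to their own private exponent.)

13

Hiro sends B = g^b mod q = 15^6 mod 17.
15^1 ≡ 15 (mod 17)
15^2 = (15^1)^2 ≡ 15^2 = 225 ≡ 4 (mod 17)
15^4 = (15^2)^2 ≡ 4^2 = 16 ≡ 16 (mod 17)
15^6 = 15^4 · 15^2 ≡ 16 · 4 ≡ 13 (mod 17).
So B = 13. Giulia then computes K = B^a mod q = 13^5 mod 17.
13^1 ≡ 13 (mod 17)
13^2 = (13^1)^2 ≡ 13^2 = 169 ≡ 16 (mod 17)
13^4 = (13^2)^2 ≡ 16^2 = 256 ≡ 1 (mod 17)
13^5 = 13^4 · 13^1 ≡ 1 · 13 ≡ 13 (mod 17).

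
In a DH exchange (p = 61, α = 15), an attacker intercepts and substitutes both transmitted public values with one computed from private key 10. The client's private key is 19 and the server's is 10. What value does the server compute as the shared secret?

The server receives an attacker's public value M = 15^10 mod 61 instead of the honest one.
15^1 ≡ 15 (mod 61)
15^2 = (15^1)^2 ≡ 15^2 = 225 ≡ 42 (mod 61)
15^4 = (15^2)^2 ≡ 42^2 = 1764 ≡ 56 (mod 61)
15^8 = (15^4)^2 ≡ 56^2 = 3136 ≡ 25 (mod 61)
15^10 = 15^8 · 15^2 ≡ 25 · 42 ≡ 13 (mod 61).
So M = 13. The server computes K = M^10 mod 61.
13^1 ≡ 13 (mod 61)
13^2 = (13^1)^2 ≡ 13^2 = 169 ≡ 47 (mod 61)
13^4 = (13^2)^2 ≡ 47^2 = 2209 ≡ 13 (mod 61)
13^8 = (13^4)^2 ≡ 13^2 = 169 ≡ 47 (mod 61)
13^10 = 13^8 · 13^2 ≡ 47 · 47 ≡ 13 (mod 61).

13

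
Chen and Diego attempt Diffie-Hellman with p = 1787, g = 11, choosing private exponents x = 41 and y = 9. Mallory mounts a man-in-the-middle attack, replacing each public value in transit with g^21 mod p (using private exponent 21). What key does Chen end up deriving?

647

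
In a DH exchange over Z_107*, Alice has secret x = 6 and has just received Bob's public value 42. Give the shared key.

10

Shared key K = 42^6 mod 107.
42^1 ≡ 42 (mod 107)
42^2 = (42^1)^2 ≡ 42^2 = 1764 ≡ 52 (mod 107)
42^4 = (42^2)^2 ≡ 52^2 = 2704 ≡ 29 (mod 107)
42^6 = 42^4 · 42^2 ≡ 29 · 52 ≡ 10 (mod 107).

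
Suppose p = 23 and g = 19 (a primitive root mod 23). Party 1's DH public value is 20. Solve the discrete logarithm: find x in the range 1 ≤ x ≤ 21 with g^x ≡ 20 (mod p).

15

Try successive powers of 19 modulo 23:
19^1 ≡ 19
19^2 ≡ 16
19^3 ≡ 5
19^4 ≡ 3
19^5 ≡ 11
19^6 ≡ 2
19^7 ≡ 15
19^8 ≡ 9
19^9 ≡ 10
19^10 ≡ 6
19^11 ≡ 22
19^12 ≡ 4
19^13 ≡ 7
19^14 ≡ 18
19^15 ≡ 20
Found: x = 15.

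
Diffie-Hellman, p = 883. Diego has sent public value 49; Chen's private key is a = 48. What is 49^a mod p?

865

Shared key K = 49^48 mod 883.
49^1 ≡ 49 (mod 883)
49^2 = (49^1)^2 ≡ 49^2 = 2401 ≡ 635 (mod 883)
49^4 = (49^2)^2 ≡ 635^2 = 403225 ≡ 577 (mod 883)
49^8 = (49^4)^2 ≡ 577^2 = 332929 ≡ 38 (mod 883)
49^16 = (49^8)^2 ≡ 38^2 = 1444 ≡ 561 (mod 883)
49^32 = (49^16)^2 ≡ 561^2 = 314721 ≡ 373 (mod 883)
49^48 = 49^32 · 49^16 ≡ 373 · 561 ≡ 865 (mod 883).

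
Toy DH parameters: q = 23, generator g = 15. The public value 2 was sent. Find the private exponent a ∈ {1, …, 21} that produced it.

4

Try successive powers of 15 modulo 23:
15^1 ≡ 15
15^2 ≡ 18
15^3 ≡ 17
15^4 ≡ 2
Found: a = 4.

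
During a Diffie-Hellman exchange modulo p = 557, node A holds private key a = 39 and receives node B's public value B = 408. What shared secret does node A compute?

Shared key K = 408^39 mod 557.
408^1 ≡ 408 (mod 557)
408^2 = (408^1)^2 ≡ 408^2 = 166464 ≡ 478 (mod 557)
408^4 = (408^2)^2 ≡ 478^2 = 228484 ≡ 114 (mod 557)
408^8 = (408^4)^2 ≡ 114^2 = 12996 ≡ 185 (mod 557)
408^16 = (408^8)^2 ≡ 185^2 = 34225 ≡ 248 (mod 557)
408^32 = (408^16)^2 ≡ 248^2 = 61504 ≡ 234 (mod 557)
408^39 = 408^32 · 408^4 · 408^2 · 408^1 ≡ 234 · 114 · 478 · 408 ≡ 16 (mod 557).

16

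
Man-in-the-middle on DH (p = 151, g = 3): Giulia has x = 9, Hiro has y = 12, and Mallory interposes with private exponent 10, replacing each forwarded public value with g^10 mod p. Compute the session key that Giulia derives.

Giulia receives Mallory's public value M = 3^10 mod 151 instead of the honest one.
3^1 ≡ 3 (mod 151)
3^2 = (3^1)^2 ≡ 3^2 = 9 ≡ 9 (mod 151)
3^4 = (3^2)^2 ≡ 9^2 = 81 ≡ 81 (mod 151)
3^8 = (3^4)^2 ≡ 81^2 = 6561 ≡ 68 (mod 151)
3^10 = 3^8 · 3^2 ≡ 68 · 9 ≡ 8 (mod 151).
So M = 8. Giulia computes K = M^9 mod 151.
8^1 ≡ 8 (mod 151)
8^2 = (8^1)^2 ≡ 8^2 = 64 ≡ 64 (mod 151)
8^4 = (8^2)^2 ≡ 64^2 = 4096 ≡ 19 (mod 151)
8^8 = (8^4)^2 ≡ 19^2 = 361 ≡ 59 (mod 151)
8^9 = 8^8 · 8^1 ≡ 59 · 8 ≡ 19 (mod 151).

19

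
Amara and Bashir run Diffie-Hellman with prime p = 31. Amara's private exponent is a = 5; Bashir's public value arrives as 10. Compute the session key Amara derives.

25

Shared key K = 10^5 mod 31.
10^1 ≡ 10 (mod 31)
10^2 = (10^1)^2 ≡ 10^2 = 100 ≡ 7 (mod 31)
10^4 = (10^2)^2 ≡ 7^2 = 49 ≡ 18 (mod 31)
10^5 = 10^4 · 10^1 ≡ 18 · 10 ≡ 25 (mod 31).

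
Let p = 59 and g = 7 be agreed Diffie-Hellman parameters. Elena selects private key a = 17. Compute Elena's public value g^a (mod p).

Public value = 7^17 (mod 59).
7^1 ≡ 7 (mod 59)
7^2 = (7^1)^2 ≡ 7^2 = 49 ≡ 49 (mod 59)
7^4 = (7^2)^2 ≡ 49^2 = 2401 ≡ 41 (mod 59)
7^8 = (7^4)^2 ≡ 41^2 = 1681 ≡ 29 (mod 59)
7^16 = (7^8)^2 ≡ 29^2 = 841 ≡ 15 (mod 59)
7^17 = 7^16 · 7^1 ≡ 15 · 7 ≡ 46 (mod 59).

46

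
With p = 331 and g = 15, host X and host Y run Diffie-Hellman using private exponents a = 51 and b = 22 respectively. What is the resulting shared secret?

Host Y sends B = g^b mod p = 15^22 mod 331.
15^1 ≡ 15 (mod 331)
15^2 = (15^1)^2 ≡ 15^2 = 225 ≡ 225 (mod 331)
15^4 = (15^2)^2 ≡ 225^2 = 50625 ≡ 313 (mod 331)
15^8 = (15^4)^2 ≡ 313^2 = 97969 ≡ 324 (mod 331)
15^16 = (15^8)^2 ≡ 324^2 = 104976 ≡ 49 (mod 331)
15^22 = 15^16 · 15^4 · 15^2 ≡ 49 · 313 · 225 ≡ 150 (mod 331).
So B = 150. Host X then computes K = B^a mod p = 150^51 mod 331.
150^1 ≡ 150 (mod 331)
150^2 = (150^1)^2 ≡ 150^2 = 22500 ≡ 323 (mod 331)
150^4 = (150^2)^2 ≡ 323^2 = 104329 ≡ 64 (mod 331)
150^8 = (150^4)^2 ≡ 64^2 = 4096 ≡ 124 (mod 331)
150^16 = (150^8)^2 ≡ 124^2 = 15376 ≡ 150 (mod 331)
150^32 = (150^16)^2 ≡ 150^2 = 22500 ≡ 323 (mod 331)
150^51 = 150^32 · 150^16 · 150^2 · 150^1 ≡ 323 · 150 · 323 · 150 ≡ 150 (mod 331).

150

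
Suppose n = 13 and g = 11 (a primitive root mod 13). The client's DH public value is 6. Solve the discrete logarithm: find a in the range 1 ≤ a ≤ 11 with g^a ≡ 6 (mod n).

Try successive powers of 11 modulo 13:
11^1 ≡ 11
11^2 ≡ 4
11^3 ≡ 5
11^4 ≡ 3
11^5 ≡ 7
11^6 ≡ 12
11^7 ≡ 2
11^8 ≡ 9
11^9 ≡ 8
11^10 ≡ 10
11^11 ≡ 6
Found: a = 11.

11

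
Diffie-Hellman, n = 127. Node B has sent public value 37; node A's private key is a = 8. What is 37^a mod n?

103

Shared key K = 37^8 mod 127.
37^1 ≡ 37 (mod 127)
37^2 = (37^1)^2 ≡ 37^2 = 1369 ≡ 99 (mod 127)
37^4 = (37^2)^2 ≡ 99^2 = 9801 ≡ 22 (mod 127)
37^8 = (37^4)^2 ≡ 22^2 = 484 ≡ 103 (mod 127)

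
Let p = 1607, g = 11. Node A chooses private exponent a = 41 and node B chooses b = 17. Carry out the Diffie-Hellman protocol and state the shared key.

Node B sends B = g^b mod p = 11^17 mod 1607.
11^1 ≡ 11 (mod 1607)
11^2 = (11^1)^2 ≡ 11^2 = 121 ≡ 121 (mod 1607)
11^4 = (11^2)^2 ≡ 121^2 = 14641 ≡ 178 (mod 1607)
11^8 = (11^4)^2 ≡ 178^2 = 31684 ≡ 1151 (mod 1607)
11^16 = (11^8)^2 ≡ 1151^2 = 1324801 ≡ 633 (mod 1607)
11^17 = 11^16 · 11^1 ≡ 633 · 11 ≡ 535 (mod 1607).
So B = 535. Node A then computes K = B^a mod p = 535^41 mod 1607.
535^1 ≡ 535 (mod 1607)
535^2 = (535^1)^2 ≡ 535^2 = 286225 ≡ 179 (mod 1607)
535^4 = (535^2)^2 ≡ 179^2 = 32041 ≡ 1508 (mod 1607)
535^8 = (535^4)^2 ≡ 1508^2 = 2274064 ≡ 159 (mod 1607)
535^16 = (535^8)^2 ≡ 159^2 = 25281 ≡ 1176 (mod 1607)
535^32 = (535^16)^2 ≡ 1176^2 = 1382976 ≡ 956 (mod 1607)
535^41 = 535^32 · 535^8 · 535^1 ≡ 956 · 159 · 535 ≡ 1512 (mod 1607).

1512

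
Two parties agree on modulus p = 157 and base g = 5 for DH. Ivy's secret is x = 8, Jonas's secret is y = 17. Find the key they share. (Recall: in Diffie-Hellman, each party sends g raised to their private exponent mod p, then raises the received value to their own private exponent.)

Ivy sends A = g^x mod p = 5^8 mod 157.
5^1 ≡ 5 (mod 157)
5^2 = (5^1)^2 ≡ 5^2 = 25 ≡ 25 (mod 157)
5^4 = (5^2)^2 ≡ 25^2 = 625 ≡ 154 (mod 157)
5^8 = (5^4)^2 ≡ 154^2 = 23716 ≡ 9 (mod 157)
So A = 9. Jonas then computes K = A^y mod p = 9^17 mod 157.
9^1 ≡ 9 (mod 157)
9^2 = (9^1)^2 ≡ 9^2 = 81 ≡ 81 (mod 157)
9^4 = (9^2)^2 ≡ 81^2 = 6561 ≡ 124 (mod 157)
9^8 = (9^4)^2 ≡ 124^2 = 15376 ≡ 147 (mod 157)
9^16 = (9^8)^2 ≡ 147^2 = 21609 ≡ 100 (mod 157)
9^17 = 9^16 · 9^1 ≡ 100 · 9 ≡ 115 (mod 157).

115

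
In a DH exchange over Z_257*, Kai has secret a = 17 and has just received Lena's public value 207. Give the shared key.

200

Shared key K = 207^17 mod 257.
207^1 ≡ 207 (mod 257)
207^2 = (207^1)^2 ≡ 207^2 = 42849 ≡ 187 (mod 257)
207^4 = (207^2)^2 ≡ 187^2 = 34969 ≡ 17 (mod 257)
207^8 = (207^4)^2 ≡ 17^2 = 289 ≡ 32 (mod 257)
207^16 = (207^8)^2 ≡ 32^2 = 1024 ≡ 253 (mod 257)
207^17 = 207^16 · 207^1 ≡ 253 · 207 ≡ 200 (mod 257).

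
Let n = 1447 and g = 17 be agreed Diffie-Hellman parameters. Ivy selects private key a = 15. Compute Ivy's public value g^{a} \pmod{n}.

Public value = 17^{15} \pmod{1447}.
17^1 ≡ 17 (mod 1447)
17^2 = (17^1)^2 ≡ 17^2 = 289 ≡ 289 (mod 1447)
17^4 = (17^2)^2 ≡ 289^2 = 83521 ≡ 1042 (mod 1447)
17^8 = (17^4)^2 ≡ 1042^2 = 1085764 ≡ 514 (mod 1447)
17^15 = 17^8 · 17^4 · 17^2 · 17^1 ≡ 514 · 1042 · 289 · 17 ≡ 390 (mod 1447).

390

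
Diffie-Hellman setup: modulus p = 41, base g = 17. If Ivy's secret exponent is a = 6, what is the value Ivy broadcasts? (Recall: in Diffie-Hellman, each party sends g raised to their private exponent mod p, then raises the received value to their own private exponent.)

Public value = 17^6 mod 41.
17^1 ≡ 17 (mod 41)
17^2 = (17^1)^2 ≡ 17^2 = 289 ≡ 2 (mod 41)
17^4 = (17^2)^2 ≡ 2^2 = 4 ≡ 4 (mod 41)
17^6 = 17^4 · 17^2 ≡ 4 · 2 ≡ 8 (mod 41).

8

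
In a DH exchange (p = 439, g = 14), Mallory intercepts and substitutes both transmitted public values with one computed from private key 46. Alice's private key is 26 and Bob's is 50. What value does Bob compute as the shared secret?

Bob receives Mallory's public value M = 14^46 mod 439 instead of the honest one.
14^1 ≡ 14 (mod 439)
14^2 = (14^1)^2 ≡ 14^2 = 196 ≡ 196 (mod 439)
14^4 = (14^2)^2 ≡ 196^2 = 38416 ≡ 223 (mod 439)
14^8 = (14^4)^2 ≡ 223^2 = 49729 ≡ 122 (mod 439)
14^16 = (14^8)^2 ≡ 122^2 = 14884 ≡ 397 (mod 439)
14^32 = (14^16)^2 ≡ 397^2 = 157609 ≡ 8 (mod 439)
14^46 = 14^32 · 14^8 · 14^4 · 14^2 ≡ 8 · 122 · 223 · 196 ≡ 61 (mod 439).
So M = 61. Bob computes K = M^50 mod 439.
61^1 ≡ 61 (mod 439)
61^2 = (61^1)^2 ≡ 61^2 = 3721 ≡ 209 (mod 439)
61^4 = (61^2)^2 ≡ 209^2 = 43681 ≡ 220 (mod 439)
61^8 = (61^4)^2 ≡ 220^2 = 48400 ≡ 110 (mod 439)
61^16 = (61^8)^2 ≡ 110^2 = 12100 ≡ 247 (mod 439)
61^32 = (61^16)^2 ≡ 247^2 = 61009 ≡ 427 (mod 439)
61^50 = 61^32 · 61^16 · 61^2 ≡ 427 · 247 · 209 ≡ 392 (mod 439).

392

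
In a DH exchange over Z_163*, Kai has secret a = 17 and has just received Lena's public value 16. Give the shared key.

97

Shared key K = 16^17 mod 163.
16^1 ≡ 16 (mod 163)
16^2 = (16^1)^2 ≡ 16^2 = 256 ≡ 93 (mod 163)
16^4 = (16^2)^2 ≡ 93^2 = 8649 ≡ 10 (mod 163)
16^8 = (16^4)^2 ≡ 10^2 = 100 ≡ 100 (mod 163)
16^16 = (16^8)^2 ≡ 100^2 = 10000 ≡ 57 (mod 163)
16^17 = 16^16 · 16^1 ≡ 57 · 16 ≡ 97 (mod 163).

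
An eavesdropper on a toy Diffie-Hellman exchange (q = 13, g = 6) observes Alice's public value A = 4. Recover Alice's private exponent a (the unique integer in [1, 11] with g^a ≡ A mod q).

Try successive powers of 6 modulo 13:
6^1 ≡ 6
6^2 ≡ 10
6^3 ≡ 8
6^4 ≡ 9
6^5 ≡ 2
6^6 ≡ 12
6^7 ≡ 7
6^8 ≡ 3
6^9 ≡ 5
6^10 ≡ 4
Found: a = 10.

10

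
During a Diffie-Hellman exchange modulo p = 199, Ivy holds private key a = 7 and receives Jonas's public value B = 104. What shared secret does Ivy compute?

56

Shared key K = 104^7 mod 199.
104^1 ≡ 104 (mod 199)
104^2 = (104^1)^2 ≡ 104^2 = 10816 ≡ 70 (mod 199)
104^4 = (104^2)^2 ≡ 70^2 = 4900 ≡ 124 (mod 199)
104^7 = 104^4 · 104^2 · 104^1 ≡ 124 · 70 · 104 ≡ 56 (mod 199).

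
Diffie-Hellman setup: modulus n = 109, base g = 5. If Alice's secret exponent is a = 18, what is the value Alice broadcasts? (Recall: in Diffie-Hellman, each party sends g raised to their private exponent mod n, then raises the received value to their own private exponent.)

Public value = 5^18 mod 109.
5^1 ≡ 5 (mod 109)
5^2 = (5^1)^2 ≡ 5^2 = 25 ≡ 25 (mod 109)
5^4 = (5^2)^2 ≡ 25^2 = 625 ≡ 80 (mod 109)
5^8 = (5^4)^2 ≡ 80^2 = 6400 ≡ 78 (mod 109)
5^16 = (5^8)^2 ≡ 78^2 = 6084 ≡ 89 (mod 109)
5^18 = 5^16 · 5^2 ≡ 89 · 25 ≡ 45 (mod 109).

45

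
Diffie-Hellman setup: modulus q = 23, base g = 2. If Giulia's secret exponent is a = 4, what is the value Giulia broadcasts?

16

Public value = 2^4 (mod 23).
2^1 ≡ 2 (mod 23)
2^2 = (2^1)^2 ≡ 2^2 = 4 ≡ 4 (mod 23)
2^4 = (2^2)^2 ≡ 4^2 = 16 ≡ 16 (mod 23)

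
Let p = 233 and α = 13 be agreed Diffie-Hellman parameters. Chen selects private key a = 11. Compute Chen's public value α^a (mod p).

207

Public value = 13^11 (mod 233).
13^1 ≡ 13 (mod 233)
13^2 = (13^1)^2 ≡ 13^2 = 169 ≡ 169 (mod 233)
13^4 = (13^2)^2 ≡ 169^2 = 28561 ≡ 135 (mod 233)
13^8 = (13^4)^2 ≡ 135^2 = 18225 ≡ 51 (mod 233)
13^11 = 13^8 · 13^2 · 13^1 ≡ 51 · 169 · 13 ≡ 207 (mod 233).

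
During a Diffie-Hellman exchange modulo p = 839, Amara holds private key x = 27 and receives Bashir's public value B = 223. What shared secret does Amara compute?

Shared key K = 223^27 mod 839.
223^1 ≡ 223 (mod 839)
223^2 = (223^1)^2 ≡ 223^2 = 49729 ≡ 228 (mod 839)
223^4 = (223^2)^2 ≡ 228^2 = 51984 ≡ 805 (mod 839)
223^8 = (223^4)^2 ≡ 805^2 = 648025 ≡ 317 (mod 839)
223^16 = (223^8)^2 ≡ 317^2 = 100489 ≡ 648 (mod 839)
223^27 = 223^16 · 223^8 · 223^2 · 223^1 ≡ 648 · 317 · 228 · 223 ≡ 420 (mod 839).

420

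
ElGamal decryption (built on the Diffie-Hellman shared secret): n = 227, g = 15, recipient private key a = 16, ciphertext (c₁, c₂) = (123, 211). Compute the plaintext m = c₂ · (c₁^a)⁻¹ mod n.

142

Shared mask s = c₁^a mod n = 123^16 mod 227.
123^1 ≡ 123 (mod 227)
123^2 = (123^1)^2 ≡ 123^2 = 15129 ≡ 147 (mod 227)
123^4 = (123^2)^2 ≡ 147^2 = 21609 ≡ 44 (mod 227)
123^8 = (123^4)^2 ≡ 44^2 = 1936 ≡ 120 (mod 227)
123^16 = (123^8)^2 ≡ 120^2 = 14400 ≡ 99 (mod 227)
So s = 99; s⁻¹ ≡ 133 (mod 227).
m = c₂ · s⁻¹ mod 227 = 211 · 133 mod 227 = 142.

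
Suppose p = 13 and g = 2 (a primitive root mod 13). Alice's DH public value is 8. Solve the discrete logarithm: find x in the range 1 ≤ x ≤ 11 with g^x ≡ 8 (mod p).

3

Try successive powers of 2 modulo 13:
2^1 ≡ 2
2^2 ≡ 4
2^3 ≡ 8
Found: x = 3.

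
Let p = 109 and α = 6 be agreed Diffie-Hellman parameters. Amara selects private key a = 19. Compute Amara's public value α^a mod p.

57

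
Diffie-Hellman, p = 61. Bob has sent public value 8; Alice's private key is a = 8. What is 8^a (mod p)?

20

Shared key K = 8^8 mod 61.
8^1 ≡ 8 (mod 61)
8^2 = (8^1)^2 ≡ 8^2 = 64 ≡ 3 (mod 61)
8^4 = (8^2)^2 ≡ 3^2 = 9 ≡ 9 (mod 61)
8^8 = (8^4)^2 ≡ 9^2 = 81 ≡ 20 (mod 61)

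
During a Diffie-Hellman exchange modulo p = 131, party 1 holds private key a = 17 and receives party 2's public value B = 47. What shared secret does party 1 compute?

Shared key K = 47^17 mod 131.
47^1 ≡ 47 (mod 131)
47^2 = (47^1)^2 ≡ 47^2 = 2209 ≡ 113 (mod 131)
47^4 = (47^2)^2 ≡ 113^2 = 12769 ≡ 62 (mod 131)
47^8 = (47^4)^2 ≡ 62^2 = 3844 ≡ 45 (mod 131)
47^16 = (47^8)^2 ≡ 45^2 = 2025 ≡ 60 (mod 131)
47^17 = 47^16 · 47^1 ≡ 60 · 47 ≡ 69 (mod 131).

69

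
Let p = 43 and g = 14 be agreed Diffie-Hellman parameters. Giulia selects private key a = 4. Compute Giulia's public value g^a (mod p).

17

Public value = 14^4 (mod 43).
14^1 ≡ 14 (mod 43)
14^2 = (14^1)^2 ≡ 14^2 = 196 ≡ 24 (mod 43)
14^4 = (14^2)^2 ≡ 24^2 = 576 ≡ 17 (mod 43)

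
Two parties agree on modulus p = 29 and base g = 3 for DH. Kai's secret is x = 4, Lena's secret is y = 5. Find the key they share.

25

Lena sends B = g^y mod p = 3^5 mod 29.
3^1 ≡ 3 (mod 29)
3^2 = (3^1)^2 ≡ 3^2 = 9 ≡ 9 (mod 29)
3^4 = (3^2)^2 ≡ 9^2 = 81 ≡ 23 (mod 29)
3^5 = 3^4 · 3^1 ≡ 23 · 3 ≡ 11 (mod 29).
So B = 11. Kai then computes K = B^x mod p = 11^4 mod 29.
11^1 ≡ 11 (mod 29)
11^2 = (11^1)^2 ≡ 11^2 = 121 ≡ 5 (mod 29)
11^4 = (11^2)^2 ≡ 5^2 = 25 ≡ 25 (mod 29)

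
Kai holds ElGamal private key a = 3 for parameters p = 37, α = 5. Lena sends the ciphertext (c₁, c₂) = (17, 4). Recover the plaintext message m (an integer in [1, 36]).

Shared mask s = c₁^a mod p = 17^3 mod 37.
17^1 ≡ 17 (mod 37)
17^2 = (17^1)^2 ≡ 17^2 = 289 ≡ 30 (mod 37)
17^3 = 17^2 · 17^1 ≡ 30 · 17 ≡ 29 (mod 37).
So s = 29; s⁻¹ ≡ 23 (mod 37).
m = c₂ · s⁻¹ mod 37 = 4 · 23 mod 37 = 18.

18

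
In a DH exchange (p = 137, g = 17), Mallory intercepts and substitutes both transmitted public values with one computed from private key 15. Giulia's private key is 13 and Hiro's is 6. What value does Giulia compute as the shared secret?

76

Giulia receives Mallory's public value M = 17^15 mod 137 instead of the honest one.
17^1 ≡ 17 (mod 137)
17^2 = (17^1)^2 ≡ 17^2 = 289 ≡ 15 (mod 137)
17^4 = (17^2)^2 ≡ 15^2 = 225 ≡ 88 (mod 137)
17^8 = (17^4)^2 ≡ 88^2 = 7744 ≡ 72 (mod 137)
17^15 = 17^8 · 17^4 · 17^2 · 17^1 ≡ 72 · 88 · 15 · 17 ≡ 39 (mod 137).
So M = 39. Giulia computes K = M^13 mod 137.
39^1 ≡ 39 (mod 137)
39^2 = (39^1)^2 ≡ 39^2 = 1521 ≡ 14 (mod 137)
39^4 = (39^2)^2 ≡ 14^2 = 196 ≡ 59 (mod 137)
39^8 = (39^4)^2 ≡ 59^2 = 3481 ≡ 56 (mod 137)
39^13 = 39^8 · 39^4 · 39^1 ≡ 56 · 59 · 39 ≡ 76 (mod 137).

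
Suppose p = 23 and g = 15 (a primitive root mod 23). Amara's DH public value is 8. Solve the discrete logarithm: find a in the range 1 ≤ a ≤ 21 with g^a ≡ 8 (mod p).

12

Try successive powers of 15 modulo 23:
15^1 ≡ 15
15^2 ≡ 18
15^3 ≡ 17
15^4 ≡ 2
15^5 ≡ 7
15^6 ≡ 13
15^7 ≡ 11
15^8 ≡ 4
15^9 ≡ 14
15^10 ≡ 3
15^11 ≡ 22
15^12 ≡ 8
Found: a = 12.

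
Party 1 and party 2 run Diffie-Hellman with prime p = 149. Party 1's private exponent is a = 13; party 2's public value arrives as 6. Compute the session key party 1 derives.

80

Shared key K = 6^13 mod 149.
6^1 ≡ 6 (mod 149)
6^2 = (6^1)^2 ≡ 6^2 = 36 ≡ 36 (mod 149)
6^4 = (6^2)^2 ≡ 36^2 = 1296 ≡ 104 (mod 149)
6^8 = (6^4)^2 ≡ 104^2 = 10816 ≡ 88 (mod 149)
6^13 = 6^8 · 6^4 · 6^1 ≡ 88 · 104 · 6 ≡ 80 (mod 149).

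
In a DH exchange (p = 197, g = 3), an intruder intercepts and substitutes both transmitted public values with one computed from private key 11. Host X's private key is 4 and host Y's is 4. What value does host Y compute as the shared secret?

171

Host Y receives an intruder's public value M = 3^11 mod 197 instead of the honest one.
3^1 ≡ 3 (mod 197)
3^2 = (3^1)^2 ≡ 3^2 = 9 ≡ 9 (mod 197)
3^4 = (3^2)^2 ≡ 9^2 = 81 ≡ 81 (mod 197)
3^8 = (3^4)^2 ≡ 81^2 = 6561 ≡ 60 (mod 197)
3^11 = 3^8 · 3^2 · 3^1 ≡ 60 · 9 · 3 ≡ 44 (mod 197).
So M = 44. Host Y computes K = M^4 mod 197.
44^1 ≡ 44 (mod 197)
44^2 = (44^1)^2 ≡ 44^2 = 1936 ≡ 163 (mod 197)
44^4 = (44^2)^2 ≡ 163^2 = 26569 ≡ 171 (mod 197)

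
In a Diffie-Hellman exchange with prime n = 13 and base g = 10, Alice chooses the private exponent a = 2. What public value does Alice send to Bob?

9

Public value = 10^2 (mod 13).
10^1 ≡ 10 (mod 13)
10^2 = (10^1)^2 ≡ 10^2 = 100 ≡ 9 (mod 13)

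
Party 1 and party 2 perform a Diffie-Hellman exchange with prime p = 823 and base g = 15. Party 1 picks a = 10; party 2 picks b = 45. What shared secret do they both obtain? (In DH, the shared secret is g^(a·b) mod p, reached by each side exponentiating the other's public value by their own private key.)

452

Party 1 sends A = g^a mod p = 15^10 mod 823.
15^1 ≡ 15 (mod 823)
15^2 = (15^1)^2 ≡ 15^2 = 225 ≡ 225 (mod 823)
15^4 = (15^2)^2 ≡ 225^2 = 50625 ≡ 422 (mod 823)
15^8 = (15^4)^2 ≡ 422^2 = 178084 ≡ 316 (mod 823)
15^10 = 15^8 · 15^2 ≡ 316 · 225 ≡ 322 (mod 823).
So A = 322. Party 2 then computes K = A^b mod p = 322^45 mod 823.
322^1 ≡ 322 (mod 823)
322^2 = (322^1)^2 ≡ 322^2 = 103684 ≡ 809 (mod 823)
322^4 = (322^2)^2 ≡ 809^2 = 654481 ≡ 196 (mod 823)
322^8 = (322^4)^2 ≡ 196^2 = 38416 ≡ 558 (mod 823)
322^16 = (322^8)^2 ≡ 558^2 = 311364 ≡ 270 (mod 823)
322^32 = (322^16)^2 ≡ 270^2 = 72900 ≡ 476 (mod 823)
322^45 = 322^32 · 322^8 · 322^4 · 322^1 ≡ 476 · 558 · 196 · 322 ≡ 452 (mod 823).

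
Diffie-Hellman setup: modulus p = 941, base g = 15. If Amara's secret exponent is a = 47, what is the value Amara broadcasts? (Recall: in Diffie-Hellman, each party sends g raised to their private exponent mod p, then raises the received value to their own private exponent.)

97

Public value = 15^47 (mod 941).
15^1 ≡ 15 (mod 941)
15^2 = (15^1)^2 ≡ 15^2 = 225 ≡ 225 (mod 941)
15^4 = (15^2)^2 ≡ 225^2 = 50625 ≡ 752 (mod 941)
15^8 = (15^4)^2 ≡ 752^2 = 565504 ≡ 904 (mod 941)
15^16 = (15^8)^2 ≡ 904^2 = 817216 ≡ 428 (mod 941)
15^32 = (15^16)^2 ≡ 428^2 = 183184 ≡ 630 (mod 941)
15^47 = 15^32 · 15^8 · 15^4 · 15^2 · 15^1 ≡ 630 · 904 · 752 · 225 · 15 ≡ 97 (mod 941).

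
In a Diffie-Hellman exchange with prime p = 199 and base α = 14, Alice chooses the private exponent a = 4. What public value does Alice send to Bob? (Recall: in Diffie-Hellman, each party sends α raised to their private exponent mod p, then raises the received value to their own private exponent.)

Public value = 14^4 (mod 199).
14^1 ≡ 14 (mod 199)
14^2 = (14^1)^2 ≡ 14^2 = 196 ≡ 196 (mod 199)
14^4 = (14^2)^2 ≡ 196^2 = 38416 ≡ 9 (mod 199)

9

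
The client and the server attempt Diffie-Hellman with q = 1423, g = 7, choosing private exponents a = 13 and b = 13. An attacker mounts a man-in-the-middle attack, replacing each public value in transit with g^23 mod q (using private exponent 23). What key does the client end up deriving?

500

The client receives an attacker's public value M = 7^23 mod 1423 instead of the honest one.
7^1 ≡ 7 (mod 1423)
7^2 = (7^1)^2 ≡ 7^2 = 49 ≡ 49 (mod 1423)
7^4 = (7^2)^2 ≡ 49^2 = 2401 ≡ 978 (mod 1423)
7^8 = (7^4)^2 ≡ 978^2 = 956484 ≡ 228 (mod 1423)
7^16 = (7^8)^2 ≡ 228^2 = 51984 ≡ 756 (mod 1423)
7^23 = 7^16 · 7^4 · 7^2 · 7^1 ≡ 756 · 978 · 49 · 7 ≡ 433 (mod 1423).
So M = 433. The client computes K = M^13 mod 1423.
433^1 ≡ 433 (mod 1423)
433^2 = (433^1)^2 ≡ 433^2 = 187489 ≡ 1076 (mod 1423)
433^4 = (433^2)^2 ≡ 1076^2 = 1157776 ≡ 877 (mod 1423)
433^8 = (433^4)^2 ≡ 877^2 = 769129 ≡ 709 (mod 1423)
433^13 = 433^8 · 433^4 · 433^1 ≡ 709 · 877 · 433 ≡ 500 (mod 1423).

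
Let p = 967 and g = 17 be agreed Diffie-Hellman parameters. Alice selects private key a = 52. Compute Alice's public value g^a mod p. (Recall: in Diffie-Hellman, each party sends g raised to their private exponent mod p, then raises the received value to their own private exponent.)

Public value = 17^52 mod 967.
17^1 ≡ 17 (mod 967)
17^2 = (17^1)^2 ≡ 17^2 = 289 ≡ 289 (mod 967)
17^4 = (17^2)^2 ≡ 289^2 = 83521 ≡ 359 (mod 967)
17^8 = (17^4)^2 ≡ 359^2 = 128881 ≡ 270 (mod 967)
17^16 = (17^8)^2 ≡ 270^2 = 72900 ≡ 375 (mod 967)
17^32 = (17^16)^2 ≡ 375^2 = 140625 ≡ 410 (mod 967)
17^52 = 17^32 · 17^16 · 17^4 ≡ 410 · 375 · 359 ≡ 857 (mod 967).

857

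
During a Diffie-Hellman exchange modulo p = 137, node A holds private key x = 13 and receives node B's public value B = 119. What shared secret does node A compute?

133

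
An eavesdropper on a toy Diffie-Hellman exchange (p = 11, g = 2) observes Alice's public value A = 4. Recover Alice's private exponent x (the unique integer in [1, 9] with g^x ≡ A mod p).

2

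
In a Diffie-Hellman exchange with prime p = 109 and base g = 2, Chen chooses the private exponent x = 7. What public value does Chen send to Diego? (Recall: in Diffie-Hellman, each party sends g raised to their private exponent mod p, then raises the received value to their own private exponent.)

Public value = 2^7 mod 109.
2^1 ≡ 2 (mod 109)
2^2 = (2^1)^2 ≡ 2^2 = 4 ≡ 4 (mod 109)
2^4 = (2^2)^2 ≡ 4^2 = 16 ≡ 16 (mod 109)
2^7 = 2^4 · 2^2 · 2^1 ≡ 16 · 4 · 2 ≡ 19 (mod 109).

19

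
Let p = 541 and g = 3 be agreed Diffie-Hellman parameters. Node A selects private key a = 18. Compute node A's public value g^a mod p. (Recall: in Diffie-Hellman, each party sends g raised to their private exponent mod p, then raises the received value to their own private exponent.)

110

Public value = 3^18 mod 541.
3^1 ≡ 3 (mod 541)
3^2 = (3^1)^2 ≡ 3^2 = 9 ≡ 9 (mod 541)
3^4 = (3^2)^2 ≡ 9^2 = 81 ≡ 81 (mod 541)
3^8 = (3^4)^2 ≡ 81^2 = 6561 ≡ 69 (mod 541)
3^16 = (3^8)^2 ≡ 69^2 = 4761 ≡ 433 (mod 541)
3^18 = 3^16 · 3^2 ≡ 433 · 9 ≡ 110 (mod 541).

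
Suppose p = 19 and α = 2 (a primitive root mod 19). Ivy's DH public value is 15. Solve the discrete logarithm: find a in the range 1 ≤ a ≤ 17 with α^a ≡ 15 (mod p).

Try successive powers of 2 modulo 19:
2^1 ≡ 2
2^2 ≡ 4
2^3 ≡ 8
2^4 ≡ 16
2^5 ≡ 13
2^6 ≡ 7
2^7 ≡ 14
2^8 ≡ 9
2^9 ≡ 18
2^10 ≡ 17
2^11 ≡ 15
Found: a = 11.

11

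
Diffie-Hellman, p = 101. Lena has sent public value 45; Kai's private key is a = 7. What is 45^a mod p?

Shared key K = 45^7 mod 101.
45^1 ≡ 45 (mod 101)
45^2 = (45^1)^2 ≡ 45^2 = 2025 ≡ 5 (mod 101)
45^4 = (45^2)^2 ≡ 5^2 = 25 ≡ 25 (mod 101)
45^7 = 45^4 · 45^2 · 45^1 ≡ 25 · 5 · 45 ≡ 70 (mod 101).

70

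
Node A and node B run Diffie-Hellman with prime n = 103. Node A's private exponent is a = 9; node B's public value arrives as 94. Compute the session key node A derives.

3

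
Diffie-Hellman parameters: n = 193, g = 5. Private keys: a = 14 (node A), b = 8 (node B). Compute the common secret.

144

Node B sends B = g^b mod n = 5^8 mod 193.
5^1 ≡ 5 (mod 193)
5^2 = (5^1)^2 ≡ 5^2 = 25 ≡ 25 (mod 193)
5^4 = (5^2)^2 ≡ 25^2 = 625 ≡ 46 (mod 193)
5^8 = (5^4)^2 ≡ 46^2 = 2116 ≡ 186 (mod 193)
So B = 186. Node A then computes K = B^a mod n = 186^14 mod 193.
186^1 ≡ 186 (mod 193)
186^2 = (186^1)^2 ≡ 186^2 = 34596 ≡ 49 (mod 193)
186^4 = (186^2)^2 ≡ 49^2 = 2401 ≡ 85 (mod 193)
186^8 = (186^4)^2 ≡ 85^2 = 7225 ≡ 84 (mod 193)
186^14 = 186^8 · 186^4 · 186^2 ≡ 84 · 85 · 49 ≡ 144 (mod 193).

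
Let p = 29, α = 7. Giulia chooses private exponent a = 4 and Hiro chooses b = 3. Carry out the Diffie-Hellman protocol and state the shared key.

16

Giulia sends A = α^a mod p = 7^4 mod 29.
7^1 ≡ 7 (mod 29)
7^2 = (7^1)^2 ≡ 7^2 = 49 ≡ 20 (mod 29)
7^4 = (7^2)^2 ≡ 20^2 = 400 ≡ 23 (mod 29)
So A = 23. Hiro then computes K = A^b mod p = 23^3 mod 29.
23^1 ≡ 23 (mod 29)
23^2 = (23^1)^2 ≡ 23^2 = 529 ≡ 7 (mod 29)
23^3 = 23^2 · 23^1 ≡ 7 · 23 ≡ 16 (mod 29).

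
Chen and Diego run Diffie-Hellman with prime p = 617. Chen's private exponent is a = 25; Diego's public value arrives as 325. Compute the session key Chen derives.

Shared key K = 325^25 mod 617.
325^1 ≡ 325 (mod 617)
325^2 = (325^1)^2 ≡ 325^2 = 105625 ≡ 118 (mod 617)
325^4 = (325^2)^2 ≡ 118^2 = 13924 ≡ 350 (mod 617)
325^8 = (325^4)^2 ≡ 350^2 = 122500 ≡ 334 (mod 617)
325^16 = (325^8)^2 ≡ 334^2 = 111556 ≡ 496 (mod 617)
325^25 = 325^16 · 325^8 · 325^1 ≡ 496 · 334 · 325 ≡ 146 (mod 617).

146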